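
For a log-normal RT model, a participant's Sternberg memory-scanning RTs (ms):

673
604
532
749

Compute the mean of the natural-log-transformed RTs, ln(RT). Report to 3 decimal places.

6.453

ln(RT): 6.5117, 6.4036, 6.2766, 6.6187
Σ ln(RT) = 25.8107
Mean = 25.8107/4 = 6.45268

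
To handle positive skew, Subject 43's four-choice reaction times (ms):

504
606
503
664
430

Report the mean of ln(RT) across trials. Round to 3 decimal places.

ln(RT): 6.2226, 6.4069, 6.2206, 6.4983, 6.0638
Σ ln(RT) = 31.4121
Mean = 31.4121/5 = 6.28242

6.282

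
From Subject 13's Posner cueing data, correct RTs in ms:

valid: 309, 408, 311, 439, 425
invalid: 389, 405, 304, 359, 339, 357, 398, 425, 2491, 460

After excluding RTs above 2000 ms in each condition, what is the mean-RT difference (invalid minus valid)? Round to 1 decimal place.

3.4 ms

invalid: exclude 2491
M(valid) = 1892/5 = 378.400
M(invalid) = 3436/9 = 381.778
Difference = 381.778 − 378.400 = 3.378 ms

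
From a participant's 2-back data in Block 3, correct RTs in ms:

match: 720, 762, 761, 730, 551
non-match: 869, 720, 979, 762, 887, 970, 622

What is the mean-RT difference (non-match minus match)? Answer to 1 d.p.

125.1 ms

M(match) = 3524/5 = 704.800
M(non-match) = 5809/7 = 829.857
Difference = 829.857 − 704.800 = 125.057 ms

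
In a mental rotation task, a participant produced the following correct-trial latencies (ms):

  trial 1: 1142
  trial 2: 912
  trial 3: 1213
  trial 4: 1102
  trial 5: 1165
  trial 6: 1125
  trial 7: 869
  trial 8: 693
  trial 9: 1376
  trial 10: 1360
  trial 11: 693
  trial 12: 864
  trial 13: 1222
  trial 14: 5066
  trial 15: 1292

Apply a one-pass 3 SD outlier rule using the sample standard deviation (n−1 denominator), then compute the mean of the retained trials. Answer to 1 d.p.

1073.4 ms

n = 15, ΣRT = 20094, M = 1339.600
Σ(x−M)² = 15558643.60; s = √(15558643.60/14) = 1054.197
Cutoffs: 1339.600 ± 3·1054.197 → [-1823.0, 4502.2]
Outside: 5066 → excluded.
Retained (n=14): Σ = 15028, mean = 15028/14 = 1073.429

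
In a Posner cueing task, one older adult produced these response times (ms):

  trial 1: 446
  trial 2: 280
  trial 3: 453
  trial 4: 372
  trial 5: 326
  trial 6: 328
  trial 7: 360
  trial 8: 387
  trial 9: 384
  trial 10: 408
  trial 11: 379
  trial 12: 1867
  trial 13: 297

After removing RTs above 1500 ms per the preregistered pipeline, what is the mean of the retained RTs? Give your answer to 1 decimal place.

368.3 ms

Excluded: 1867
Retained (n=12): Σ = 4420
Mean = 4420/12 = 368.3333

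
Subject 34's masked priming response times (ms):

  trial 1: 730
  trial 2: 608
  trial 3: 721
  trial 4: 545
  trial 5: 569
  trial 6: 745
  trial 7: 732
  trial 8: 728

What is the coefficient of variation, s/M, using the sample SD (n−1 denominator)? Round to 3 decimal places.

0.124

n = 8, Σ = 5378, M = 672.2500
Σ(x−M)² = 48663.500; s = √(48663.500/7) = 83.3782
CV = 83.3782 / 672.2500 = 0.12403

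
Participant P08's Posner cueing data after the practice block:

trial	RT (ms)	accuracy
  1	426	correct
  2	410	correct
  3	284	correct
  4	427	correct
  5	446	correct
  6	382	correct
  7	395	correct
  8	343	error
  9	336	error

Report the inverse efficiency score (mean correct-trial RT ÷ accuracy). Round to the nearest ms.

509 ms

Correct trials (n=7): 426, 410, 284, 427, 446, 382, 395
Mean correct RT = 2770/7 = 395.7143 ms
Proportion correct = 7/9
IES = 395.7143 / (7/9) = 508.776 ms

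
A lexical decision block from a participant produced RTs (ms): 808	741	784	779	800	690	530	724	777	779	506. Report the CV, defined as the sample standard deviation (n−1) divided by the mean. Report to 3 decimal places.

0.147

n = 11, Σ = 7918, M = 719.8182
Σ(x−M)² = 111703.636; s = √(111703.636/10) = 105.6899
CV = 105.6899 / 719.8182 = 0.14683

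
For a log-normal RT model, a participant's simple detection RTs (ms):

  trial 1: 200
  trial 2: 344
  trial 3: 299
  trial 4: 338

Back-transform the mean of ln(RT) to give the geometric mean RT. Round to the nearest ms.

ln(RT): 5.2983, 5.8406, 5.7004, 5.8230
Mean ln(RT) = 22.6624/4 = 5.66561
Geometric mean = exp(5.66561) = 288.76 ms

289 ms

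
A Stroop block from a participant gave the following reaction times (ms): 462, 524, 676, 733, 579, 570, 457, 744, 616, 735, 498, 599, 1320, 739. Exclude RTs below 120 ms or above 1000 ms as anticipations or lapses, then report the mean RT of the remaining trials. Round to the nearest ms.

610 ms

Excluded: 1320
Retained (n=13): Σ = 7932
Mean = 7932/13 = 610.1538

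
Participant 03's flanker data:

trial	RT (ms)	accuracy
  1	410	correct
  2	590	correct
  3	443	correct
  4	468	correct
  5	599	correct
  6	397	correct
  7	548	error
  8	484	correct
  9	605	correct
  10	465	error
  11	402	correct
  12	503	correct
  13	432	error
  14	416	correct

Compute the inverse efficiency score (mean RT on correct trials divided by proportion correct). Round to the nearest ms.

615 ms

Correct trials (n=11): 410, 590, 443, 468, 599, 397, 484, 605, 402, 503, 416
Mean correct RT = 5317/11 = 483.3636 ms
Proportion correct = 11/14
IES = 483.3636 / (11/14) = 615.190 ms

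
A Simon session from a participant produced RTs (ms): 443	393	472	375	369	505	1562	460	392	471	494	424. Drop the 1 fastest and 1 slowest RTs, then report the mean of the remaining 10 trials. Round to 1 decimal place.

Sorted: 369, 375, 392, 393, 424, 443, 460, 471, 472, 494, 505, 1562
Drop lowest 1 (369) and highest 1 (1562)
Remaining (n=10): Σ = 4429, mean = 4429/10 = 442.900

442.9 ms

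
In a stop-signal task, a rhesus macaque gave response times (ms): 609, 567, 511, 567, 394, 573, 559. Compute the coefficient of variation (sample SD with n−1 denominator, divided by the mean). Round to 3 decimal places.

0.131

n = 7, Σ = 3780, M = 540.0000
Σ(x−M)² = 29826.000; s = √(29826.000/6) = 70.5053
CV = 70.5053 / 540.0000 = 0.13057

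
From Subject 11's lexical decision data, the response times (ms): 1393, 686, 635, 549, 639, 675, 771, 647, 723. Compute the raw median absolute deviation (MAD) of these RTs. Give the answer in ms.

Sorted: 549, 635, 639, 647, 675, 686, 723, 771, 1393 → median = 675
|x − 675|: 718, 11, 40, 126, 36, 0, 96, 28, 48
Sorted deviations: 0, 11, 28, 36, 40, 48, 96, 126, 718 → MAD = 40

40 ms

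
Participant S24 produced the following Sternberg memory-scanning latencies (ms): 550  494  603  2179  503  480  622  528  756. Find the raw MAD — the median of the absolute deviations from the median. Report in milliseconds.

Sorted: 480, 494, 503, 528, 550, 603, 622, 756, 2179 → median = 550
|x − 550|: 0, 56, 53, 1629, 47, 70, 72, 22, 206
Sorted deviations: 0, 22, 47, 53, 56, 70, 72, 206, 1629 → MAD = 56

56 ms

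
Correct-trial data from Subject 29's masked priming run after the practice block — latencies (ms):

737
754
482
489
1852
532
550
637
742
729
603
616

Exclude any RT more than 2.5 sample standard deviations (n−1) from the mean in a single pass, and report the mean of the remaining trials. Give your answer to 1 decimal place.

624.6 ms

n = 12, ΣRT = 8723, M = 726.917
Σ(x−M)² = 1488502.92; s = √(1488502.92/11) = 367.857
Cutoffs: 726.917 ± 2.5·367.857 → [-192.7, 1646.6]
Outside: 1852 → excluded.
Retained (n=11): Σ = 6871, mean = 6871/11 = 624.636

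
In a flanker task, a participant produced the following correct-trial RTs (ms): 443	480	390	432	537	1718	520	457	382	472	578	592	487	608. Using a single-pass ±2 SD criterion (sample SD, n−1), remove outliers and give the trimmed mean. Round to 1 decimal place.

490.6 ms

n = 14, ΣRT = 8096, M = 578.286
Σ(x−M)² = 1462802.86; s = √(1462802.86/13) = 335.445
Cutoffs: 578.286 ± 2·335.445 → [-92.6, 1249.2]
Outside: 1718 → excluded.
Retained (n=13): Σ = 6378, mean = 6378/13 = 490.615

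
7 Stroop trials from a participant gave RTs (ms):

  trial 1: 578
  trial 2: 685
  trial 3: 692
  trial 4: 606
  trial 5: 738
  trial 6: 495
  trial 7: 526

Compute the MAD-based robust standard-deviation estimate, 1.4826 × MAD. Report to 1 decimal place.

118.6 ms

Sorted: 495, 526, 578, 606, 685, 692, 738 → median = 606
|x − 606| sorted: 0, 28, 79, 80, 86, 111, 132 → MAD = 80
Robust SD ≈ 1.4826 × 80 = 118.608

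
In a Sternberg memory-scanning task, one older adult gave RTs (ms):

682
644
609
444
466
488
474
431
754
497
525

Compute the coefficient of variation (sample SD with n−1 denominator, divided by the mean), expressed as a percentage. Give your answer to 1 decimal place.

19.8%

n = 11, Σ = 6014, M = 546.7273
Σ(x−M)² = 116746.182; s = √(116746.182/10) = 108.0491
CV = 108.0491 / 546.7273 = 0.19763 = 19.763%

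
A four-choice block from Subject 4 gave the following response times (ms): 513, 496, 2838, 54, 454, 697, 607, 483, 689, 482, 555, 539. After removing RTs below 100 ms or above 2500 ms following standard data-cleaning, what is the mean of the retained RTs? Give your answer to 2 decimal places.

Excluded: 54, 2838
Retained (n=10): Σ = 5515
Mean = 5515/10 = 551.5000

551.50 ms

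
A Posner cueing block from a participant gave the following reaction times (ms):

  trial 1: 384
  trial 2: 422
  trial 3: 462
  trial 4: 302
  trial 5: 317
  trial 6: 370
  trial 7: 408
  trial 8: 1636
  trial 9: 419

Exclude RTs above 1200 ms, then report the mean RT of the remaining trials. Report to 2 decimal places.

385.50 ms

Excluded: 1636
Retained (n=8): Σ = 3084
Mean = 3084/8 = 385.5000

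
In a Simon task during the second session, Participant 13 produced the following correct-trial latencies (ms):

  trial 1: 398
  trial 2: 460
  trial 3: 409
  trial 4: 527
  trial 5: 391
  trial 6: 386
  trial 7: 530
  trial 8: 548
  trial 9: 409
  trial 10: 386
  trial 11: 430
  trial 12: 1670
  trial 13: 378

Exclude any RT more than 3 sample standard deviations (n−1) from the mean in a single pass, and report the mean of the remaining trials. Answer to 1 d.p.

437.7 ms

n = 13, ΣRT = 6922, M = 532.462
Σ(x−M)² = 1445357.23; s = √(1445357.23/12) = 347.054
Cutoffs: 532.462 ± 3·347.054 → [-508.7, 1573.6]
Outside: 1670 → excluded.
Retained (n=12): Σ = 5252, mean = 5252/12 = 437.667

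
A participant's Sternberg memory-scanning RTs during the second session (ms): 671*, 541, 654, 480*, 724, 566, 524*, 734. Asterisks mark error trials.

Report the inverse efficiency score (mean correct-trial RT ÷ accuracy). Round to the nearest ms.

1030 ms

Correct trials (n=5): 541, 654, 724, 566, 734
Mean correct RT = 3219/5 = 643.8000 ms
Proportion correct = 5/8
IES = 643.8000 / (5/8) = 1030.080 ms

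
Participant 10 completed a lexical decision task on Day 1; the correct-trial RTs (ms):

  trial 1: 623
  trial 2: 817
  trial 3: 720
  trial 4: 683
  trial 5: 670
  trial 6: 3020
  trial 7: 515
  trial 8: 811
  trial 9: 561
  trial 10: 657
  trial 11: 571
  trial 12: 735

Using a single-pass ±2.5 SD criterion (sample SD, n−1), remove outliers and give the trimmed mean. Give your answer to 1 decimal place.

n = 12, ΣRT = 10383, M = 865.250
Σ(x−M)² = 5161498.25; s = √(5161498.25/11) = 685.002
Cutoffs: 865.250 ± 2.5·685.002 → [-847.3, 2577.8]
Outside: 3020 → excluded.
Retained (n=11): Σ = 7363, mean = 7363/11 = 669.364

669.4 ms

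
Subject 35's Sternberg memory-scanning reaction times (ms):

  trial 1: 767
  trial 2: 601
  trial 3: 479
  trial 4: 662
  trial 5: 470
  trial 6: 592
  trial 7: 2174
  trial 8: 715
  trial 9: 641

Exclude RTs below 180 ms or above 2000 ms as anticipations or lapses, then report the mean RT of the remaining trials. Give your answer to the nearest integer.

Excluded: 2174
Retained (n=8): Σ = 4927
Mean = 4927/8 = 615.8750

616 ms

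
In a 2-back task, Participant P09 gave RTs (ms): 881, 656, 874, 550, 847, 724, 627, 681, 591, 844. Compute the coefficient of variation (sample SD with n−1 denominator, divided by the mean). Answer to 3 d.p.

n = 10, Σ = 7275, M = 727.5000
Σ(x−M)² = 140402.500; s = √(140402.500/9) = 124.9011
CV = 124.9011 / 727.5000 = 0.17169

0.172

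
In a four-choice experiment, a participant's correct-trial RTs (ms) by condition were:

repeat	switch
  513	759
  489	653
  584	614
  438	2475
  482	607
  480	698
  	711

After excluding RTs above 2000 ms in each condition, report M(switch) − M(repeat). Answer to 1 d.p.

switch: exclude 2475
M(repeat) = 2986/6 = 497.667
M(switch) = 4042/6 = 673.667
Difference = 673.667 − 497.667 = 176.000 ms

176.0 ms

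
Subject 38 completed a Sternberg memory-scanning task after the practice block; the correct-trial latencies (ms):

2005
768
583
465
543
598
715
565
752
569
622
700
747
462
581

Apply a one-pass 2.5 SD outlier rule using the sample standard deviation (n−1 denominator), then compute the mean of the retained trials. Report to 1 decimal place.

619.3 ms

n = 15, ΣRT = 10675, M = 711.667
Σ(x−M)² = 1926987.33; s = √(1926987.33/14) = 371.001
Cutoffs: 711.667 ± 2.5·371.001 → [-215.8, 1639.2]
Outside: 2005 → excluded.
Retained (n=14): Σ = 8670, mean = 8670/14 = 619.286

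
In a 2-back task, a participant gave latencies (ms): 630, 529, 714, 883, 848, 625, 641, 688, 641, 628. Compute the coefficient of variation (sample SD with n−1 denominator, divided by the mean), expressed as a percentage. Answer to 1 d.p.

15.8%

n = 10, Σ = 6827, M = 682.7000
Σ(x−M)² = 104652.100; s = √(104652.100/9) = 107.8333
CV = 107.8333 / 682.7000 = 0.15795 = 15.795%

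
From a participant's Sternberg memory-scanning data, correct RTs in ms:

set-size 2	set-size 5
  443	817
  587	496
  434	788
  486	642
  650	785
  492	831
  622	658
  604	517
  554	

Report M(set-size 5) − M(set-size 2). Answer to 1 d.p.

150.4 ms

M(set-size 2) = 4872/9 = 541.333
M(set-size 5) = 5534/8 = 691.750
Difference = 691.750 − 541.333 = 150.417 ms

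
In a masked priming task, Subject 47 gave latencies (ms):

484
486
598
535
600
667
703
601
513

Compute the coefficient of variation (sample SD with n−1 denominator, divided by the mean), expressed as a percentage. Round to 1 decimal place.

13.5%

n = 9, Σ = 5187, M = 576.3333
Σ(x−M)² = 48308.000; s = √(48308.000/8) = 77.7078
CV = 77.7078 / 576.3333 = 0.13483 = 13.483%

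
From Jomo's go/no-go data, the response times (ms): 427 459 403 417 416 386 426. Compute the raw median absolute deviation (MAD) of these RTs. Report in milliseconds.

10 ms

Sorted: 386, 403, 416, 417, 426, 427, 459 → median = 417
|x − 417|: 10, 42, 14, 0, 1, 31, 9
Sorted deviations: 0, 1, 9, 10, 14, 31, 42 → MAD = 10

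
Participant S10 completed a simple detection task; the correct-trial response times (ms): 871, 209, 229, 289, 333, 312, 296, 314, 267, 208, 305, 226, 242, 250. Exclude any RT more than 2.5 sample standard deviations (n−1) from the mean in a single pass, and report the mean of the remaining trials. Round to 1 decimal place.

n = 14, ΣRT = 4351, M = 310.786
Σ(x−M)² = 360218.36; s = √(360218.36/13) = 166.461
Cutoffs: 310.786 ± 2.5·166.461 → [-105.4, 726.9]
Outside: 871 → excluded.
Retained (n=13): Σ = 3480, mean = 3480/13 = 267.692

267.7 ms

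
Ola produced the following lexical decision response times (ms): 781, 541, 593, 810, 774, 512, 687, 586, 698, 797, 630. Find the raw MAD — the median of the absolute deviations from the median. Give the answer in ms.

94 ms

Sorted: 512, 541, 586, 593, 630, 687, 698, 774, 781, 797, 810 → median = 687
|x − 687|: 94, 146, 94, 123, 87, 175, 0, 101, 11, 110, 57
Sorted deviations: 0, 11, 57, 87, 94, 94, 101, 110, 123, 146, 175 → MAD = 94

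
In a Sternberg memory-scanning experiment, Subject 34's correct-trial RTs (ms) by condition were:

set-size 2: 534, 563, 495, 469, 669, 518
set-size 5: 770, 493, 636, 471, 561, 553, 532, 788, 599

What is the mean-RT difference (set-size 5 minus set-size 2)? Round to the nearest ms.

M(set-size 2) = 3248/6 = 541.333
M(set-size 5) = 5403/9 = 600.333
Difference = 600.333 − 541.333 = 59.000 ms

59 ms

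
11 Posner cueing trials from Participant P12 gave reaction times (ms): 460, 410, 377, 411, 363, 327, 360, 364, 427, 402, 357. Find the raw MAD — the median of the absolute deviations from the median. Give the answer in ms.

Sorted: 327, 357, 360, 363, 364, 377, 402, 410, 411, 427, 460 → median = 377
|x − 377|: 83, 33, 0, 34, 14, 50, 17, 13, 50, 25, 20
Sorted deviations: 0, 13, 14, 17, 20, 25, 33, 34, 50, 50, 83 → MAD = 25

25 ms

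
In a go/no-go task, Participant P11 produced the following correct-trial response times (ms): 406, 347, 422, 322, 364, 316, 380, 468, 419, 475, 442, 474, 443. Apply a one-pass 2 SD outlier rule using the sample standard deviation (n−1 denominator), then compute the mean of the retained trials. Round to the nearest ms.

n = 13, ΣRT = 5278, M = 406.000
Σ(x−M)² = 37396.00; s = √(37396.00/12) = 55.824
Cutoffs: 406.000 ± 2·55.824 → [294.4, 517.6]
No RTs fall outside the cutoffs; all 13 retained. Mean = 5278/13 = 406.000

406 ms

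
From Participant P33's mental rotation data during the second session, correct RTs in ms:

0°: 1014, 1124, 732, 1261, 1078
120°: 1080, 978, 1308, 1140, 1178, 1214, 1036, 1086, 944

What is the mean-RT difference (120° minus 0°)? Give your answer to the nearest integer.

65 ms

M(0°) = 5209/5 = 1041.800
M(120°) = 9964/9 = 1107.111
Difference = 1107.111 − 1041.800 = 65.311 ms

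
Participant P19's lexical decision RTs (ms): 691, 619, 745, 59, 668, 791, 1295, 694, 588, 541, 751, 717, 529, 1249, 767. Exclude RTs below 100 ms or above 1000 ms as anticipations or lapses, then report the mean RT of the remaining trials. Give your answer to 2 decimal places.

675.08 ms

Excluded: 59, 1249, 1295
Retained (n=12): Σ = 8101
Mean = 8101/12 = 675.0833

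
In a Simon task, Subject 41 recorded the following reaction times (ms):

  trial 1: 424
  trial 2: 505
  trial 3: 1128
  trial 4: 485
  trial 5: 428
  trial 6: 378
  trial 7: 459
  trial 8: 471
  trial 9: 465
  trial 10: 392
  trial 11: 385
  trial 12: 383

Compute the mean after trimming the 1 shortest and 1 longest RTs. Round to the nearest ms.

440 ms

Sorted: 378, 383, 385, 392, 424, 428, 459, 465, 471, 485, 505, 1128
Drop lowest 1 (378) and highest 1 (1128)
Remaining (n=10): Σ = 4397, mean = 4397/10 = 439.700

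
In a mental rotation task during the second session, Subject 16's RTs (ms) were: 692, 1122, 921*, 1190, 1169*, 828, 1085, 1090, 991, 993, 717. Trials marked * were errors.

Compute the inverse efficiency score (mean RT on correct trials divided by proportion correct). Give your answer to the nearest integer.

1183 ms

Correct trials (n=9): 692, 1122, 1190, 828, 1085, 1090, 991, 993, 717
Mean correct RT = 8708/9 = 967.5556 ms
Proportion correct = 9/11
IES = 967.5556 / (9/11) = 1182.568 ms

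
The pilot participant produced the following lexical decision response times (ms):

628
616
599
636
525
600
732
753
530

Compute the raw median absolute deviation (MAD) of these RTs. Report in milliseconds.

20 ms

Sorted: 525, 530, 599, 600, 616, 628, 636, 732, 753 → median = 616
|x − 616|: 12, 0, 17, 20, 91, 16, 116, 137, 86
Sorted deviations: 0, 12, 16, 17, 20, 86, 91, 116, 137 → MAD = 20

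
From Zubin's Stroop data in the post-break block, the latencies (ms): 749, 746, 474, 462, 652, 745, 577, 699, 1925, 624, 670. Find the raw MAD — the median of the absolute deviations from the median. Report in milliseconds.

76 ms

Sorted: 462, 474, 577, 624, 652, 670, 699, 745, 746, 749, 1925 → median = 670
|x − 670|: 79, 76, 196, 208, 18, 75, 93, 29, 1255, 46, 0
Sorted deviations: 0, 18, 29, 46, 75, 76, 79, 93, 196, 208, 1255 → MAD = 76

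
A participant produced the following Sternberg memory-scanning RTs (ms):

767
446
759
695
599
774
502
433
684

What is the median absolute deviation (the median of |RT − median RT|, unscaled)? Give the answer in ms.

Sorted: 433, 446, 502, 599, 684, 695, 759, 767, 774 → median = 684
|x − 684|: 83, 238, 75, 11, 85, 90, 182, 251, 0
Sorted deviations: 0, 11, 75, 83, 85, 90, 182, 238, 251 → MAD = 85

85 ms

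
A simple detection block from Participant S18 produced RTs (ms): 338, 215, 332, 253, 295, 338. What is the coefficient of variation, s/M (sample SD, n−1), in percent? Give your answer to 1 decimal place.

17.4%

n = 6, Σ = 1771, M = 295.1667
Σ(x−M)² = 13230.833; s = √(13230.833/5) = 51.4409
CV = 51.4409 / 295.1667 = 0.17428 = 17.428%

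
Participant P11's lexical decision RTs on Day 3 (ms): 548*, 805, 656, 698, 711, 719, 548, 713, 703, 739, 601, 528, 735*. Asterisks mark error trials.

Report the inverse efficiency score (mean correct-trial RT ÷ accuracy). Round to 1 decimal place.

797.3 ms

Correct trials (n=11): 805, 656, 698, 711, 719, 548, 713, 703, 739, 601, 528
Mean correct RT = 7421/11 = 674.6364 ms
Proportion correct = 11/13
IES = 674.6364 / (11/13) = 797.298 ms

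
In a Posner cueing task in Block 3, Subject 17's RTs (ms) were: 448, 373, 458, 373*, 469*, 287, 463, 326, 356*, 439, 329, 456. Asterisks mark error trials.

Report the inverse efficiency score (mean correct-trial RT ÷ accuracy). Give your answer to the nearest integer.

530 ms

Correct trials (n=9): 448, 373, 458, 287, 463, 326, 439, 329, 456
Mean correct RT = 3579/9 = 397.6667 ms
Proportion correct = 9/12
IES = 397.6667 / (9/12) = 530.222 ms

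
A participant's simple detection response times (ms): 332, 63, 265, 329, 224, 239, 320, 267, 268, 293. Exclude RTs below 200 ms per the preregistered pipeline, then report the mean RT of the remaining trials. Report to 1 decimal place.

Excluded: 63
Retained (n=9): Σ = 2537
Mean = 2537/9 = 281.8889

281.9 ms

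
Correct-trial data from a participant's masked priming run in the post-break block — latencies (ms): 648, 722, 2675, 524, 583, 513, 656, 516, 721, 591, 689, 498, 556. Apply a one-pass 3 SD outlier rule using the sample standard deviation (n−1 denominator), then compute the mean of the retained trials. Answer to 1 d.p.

601.4 ms

n = 13, ΣRT = 9892, M = 760.923
Σ(x−M)² = 4044970.92; s = √(4044970.92/12) = 580.587
Cutoffs: 760.923 ± 3·580.587 → [-980.8, 2502.7]
Outside: 2675 → excluded.
Retained (n=12): Σ = 7217, mean = 7217/12 = 601.417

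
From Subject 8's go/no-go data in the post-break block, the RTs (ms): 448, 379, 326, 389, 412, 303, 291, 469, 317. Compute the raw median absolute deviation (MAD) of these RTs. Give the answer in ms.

62 ms

Sorted: 291, 303, 317, 326, 379, 389, 412, 448, 469 → median = 379
|x − 379|: 69, 0, 53, 10, 33, 76, 88, 90, 62
Sorted deviations: 0, 10, 33, 53, 62, 69, 76, 88, 90 → MAD = 62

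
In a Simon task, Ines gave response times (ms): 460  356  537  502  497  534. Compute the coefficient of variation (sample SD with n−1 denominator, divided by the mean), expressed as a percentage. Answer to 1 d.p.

n = 6, Σ = 2886, M = 481.0000
Σ(x−M)² = 22708.000; s = √(22708.000/5) = 67.3914
CV = 67.3914 / 481.0000 = 0.14011 = 14.011%

14.0%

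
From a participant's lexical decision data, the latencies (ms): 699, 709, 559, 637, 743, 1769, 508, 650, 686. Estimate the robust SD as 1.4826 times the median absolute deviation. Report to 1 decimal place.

72.6 ms

Sorted: 508, 559, 637, 650, 686, 699, 709, 743, 1769 → median = 686
|x − 686| sorted: 0, 13, 23, 36, 49, 57, 127, 178, 1083 → MAD = 49
Robust SD ≈ 1.4826 × 49 = 72.647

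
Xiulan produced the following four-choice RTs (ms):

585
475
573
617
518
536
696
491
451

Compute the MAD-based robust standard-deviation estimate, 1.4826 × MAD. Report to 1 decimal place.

72.6 ms

Sorted: 451, 475, 491, 518, 536, 573, 585, 617, 696 → median = 536
|x − 536| sorted: 0, 18, 37, 45, 49, 61, 81, 85, 160 → MAD = 49
Robust SD ≈ 1.4826 × 49 = 72.647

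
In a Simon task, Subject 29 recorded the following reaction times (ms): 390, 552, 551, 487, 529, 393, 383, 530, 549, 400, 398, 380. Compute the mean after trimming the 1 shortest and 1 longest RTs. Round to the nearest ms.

461 ms

Sorted: 380, 383, 390, 393, 398, 400, 487, 529, 530, 549, 551, 552
Drop lowest 1 (380) and highest 1 (552)
Remaining (n=10): Σ = 4610, mean = 4610/10 = 461.000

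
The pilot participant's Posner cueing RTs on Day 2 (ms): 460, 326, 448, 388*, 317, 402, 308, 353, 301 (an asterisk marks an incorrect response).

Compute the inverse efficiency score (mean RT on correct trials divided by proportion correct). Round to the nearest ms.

410 ms

Correct trials (n=8): 460, 326, 448, 317, 402, 308, 353, 301
Mean correct RT = 2915/8 = 364.3750 ms
Proportion correct = 8/9
IES = 364.3750 / (8/9) = 409.922 ms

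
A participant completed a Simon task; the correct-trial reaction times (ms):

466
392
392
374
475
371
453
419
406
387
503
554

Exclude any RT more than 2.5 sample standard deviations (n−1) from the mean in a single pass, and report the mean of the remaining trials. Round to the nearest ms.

n = 12, ΣRT = 5192, M = 432.667
Σ(x−M)² = 36520.67; s = √(36520.67/11) = 57.620
Cutoffs: 432.667 ± 2.5·57.620 → [288.6, 576.7]
No RTs fall outside the cutoffs; all 12 retained. Mean = 5192/12 = 432.667

433 ms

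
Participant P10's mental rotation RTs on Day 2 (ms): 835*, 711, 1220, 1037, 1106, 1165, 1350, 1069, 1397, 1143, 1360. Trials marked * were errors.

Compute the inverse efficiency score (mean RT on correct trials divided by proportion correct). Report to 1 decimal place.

1271.4 ms

Correct trials (n=10): 711, 1220, 1037, 1106, 1165, 1350, 1069, 1397, 1143, 1360
Mean correct RT = 11558/10 = 1155.8000 ms
Proportion correct = 10/11
IES = 1155.8000 / (10/11) = 1271.380 ms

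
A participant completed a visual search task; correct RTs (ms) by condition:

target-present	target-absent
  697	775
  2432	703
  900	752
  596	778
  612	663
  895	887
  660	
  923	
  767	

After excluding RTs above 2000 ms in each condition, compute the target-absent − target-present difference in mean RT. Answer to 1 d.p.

3.4 ms

target-present: exclude 2432
M(target-present) = 6050/8 = 756.250
M(target-absent) = 4558/6 = 759.667
Difference = 759.667 − 756.250 = 3.417 ms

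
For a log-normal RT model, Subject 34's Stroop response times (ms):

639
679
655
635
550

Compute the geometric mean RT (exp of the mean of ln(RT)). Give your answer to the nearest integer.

630 ms

ln(RT): 6.4599, 6.5206, 6.4846, 6.4536, 6.3099
Mean ln(RT) = 32.2287/5 = 6.44574
Geometric mean = exp(6.44574) = 630.01 ms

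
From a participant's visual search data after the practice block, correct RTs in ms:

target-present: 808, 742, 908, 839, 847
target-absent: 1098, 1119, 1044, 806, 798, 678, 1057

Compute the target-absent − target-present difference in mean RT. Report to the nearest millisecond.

114 ms

M(target-present) = 4144/5 = 828.800
M(target-absent) = 6600/7 = 942.857
Difference = 942.857 − 828.800 = 114.057 ms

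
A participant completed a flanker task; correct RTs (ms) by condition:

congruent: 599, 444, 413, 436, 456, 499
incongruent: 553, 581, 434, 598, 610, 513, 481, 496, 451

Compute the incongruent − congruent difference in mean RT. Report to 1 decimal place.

M(congruent) = 2847/6 = 474.500
M(incongruent) = 4717/9 = 524.111
Difference = 524.111 − 474.500 = 49.611 ms

49.6 ms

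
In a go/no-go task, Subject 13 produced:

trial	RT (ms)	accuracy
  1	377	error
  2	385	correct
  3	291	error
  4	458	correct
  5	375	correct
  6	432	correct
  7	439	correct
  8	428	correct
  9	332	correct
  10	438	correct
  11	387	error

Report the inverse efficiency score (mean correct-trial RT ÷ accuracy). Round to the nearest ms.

Correct trials (n=8): 385, 458, 375, 432, 439, 428, 332, 438
Mean correct RT = 3287/8 = 410.8750 ms
Proportion correct = 8/11
IES = 410.8750 / (8/11) = 564.953 ms

565 ms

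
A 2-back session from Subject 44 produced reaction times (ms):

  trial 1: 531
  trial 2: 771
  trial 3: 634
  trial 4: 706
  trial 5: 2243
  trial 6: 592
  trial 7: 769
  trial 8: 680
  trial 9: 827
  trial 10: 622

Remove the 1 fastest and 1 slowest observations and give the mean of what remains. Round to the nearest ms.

Sorted: 531, 592, 622, 634, 680, 706, 769, 771, 827, 2243
Drop lowest 1 (531) and highest 1 (2243)
Remaining (n=8): Σ = 5601, mean = 5601/8 = 700.125

700 ms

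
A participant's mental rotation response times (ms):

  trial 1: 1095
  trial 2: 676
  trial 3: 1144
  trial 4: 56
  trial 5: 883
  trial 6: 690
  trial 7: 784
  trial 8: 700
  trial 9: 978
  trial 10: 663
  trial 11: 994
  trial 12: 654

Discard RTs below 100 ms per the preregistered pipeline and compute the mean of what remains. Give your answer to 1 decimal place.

Excluded: 56
Retained (n=11): Σ = 9261
Mean = 9261/11 = 841.9091

841.9 ms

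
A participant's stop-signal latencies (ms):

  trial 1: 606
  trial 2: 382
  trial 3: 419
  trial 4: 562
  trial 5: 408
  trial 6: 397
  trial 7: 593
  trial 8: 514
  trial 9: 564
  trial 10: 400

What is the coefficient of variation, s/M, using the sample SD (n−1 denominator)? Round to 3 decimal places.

n = 10, Σ = 4845, M = 484.5000
Σ(x−M)² = 75176.500; s = √(75176.500/9) = 91.3944
CV = 91.3944 / 484.5000 = 0.18864

0.189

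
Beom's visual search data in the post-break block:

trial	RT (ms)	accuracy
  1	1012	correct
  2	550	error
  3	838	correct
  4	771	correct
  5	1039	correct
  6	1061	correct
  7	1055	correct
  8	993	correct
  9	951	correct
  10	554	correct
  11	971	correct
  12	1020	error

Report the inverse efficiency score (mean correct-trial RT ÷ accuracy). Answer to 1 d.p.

Correct trials (n=10): 1012, 838, 771, 1039, 1061, 1055, 993, 951, 554, 971
Mean correct RT = 9245/10 = 924.5000 ms
Proportion correct = 10/12
IES = 924.5000 / (10/12) = 1109.400 ms

1109.4 ms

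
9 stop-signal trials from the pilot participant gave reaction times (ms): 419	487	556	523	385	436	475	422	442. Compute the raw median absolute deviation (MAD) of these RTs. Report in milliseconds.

33 ms

Sorted: 385, 419, 422, 436, 442, 475, 487, 523, 556 → median = 442
|x − 442|: 23, 45, 114, 81, 57, 6, 33, 20, 0
Sorted deviations: 0, 6, 20, 23, 33, 45, 57, 81, 114 → MAD = 33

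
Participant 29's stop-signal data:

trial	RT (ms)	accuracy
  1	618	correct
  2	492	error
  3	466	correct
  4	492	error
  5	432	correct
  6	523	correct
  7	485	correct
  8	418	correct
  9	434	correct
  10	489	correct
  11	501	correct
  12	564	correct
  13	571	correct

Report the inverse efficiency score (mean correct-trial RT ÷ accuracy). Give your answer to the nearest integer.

591 ms

Correct trials (n=11): 618, 466, 432, 523, 485, 418, 434, 489, 501, 564, 571
Mean correct RT = 5501/11 = 500.0909 ms
Proportion correct = 11/13
IES = 500.0909 / (11/13) = 591.017 ms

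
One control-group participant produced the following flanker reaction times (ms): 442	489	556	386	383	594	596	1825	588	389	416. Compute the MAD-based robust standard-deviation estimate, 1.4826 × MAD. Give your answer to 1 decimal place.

148.3 ms

Sorted: 383, 386, 389, 416, 442, 489, 556, 588, 594, 596, 1825 → median = 489
|x − 489| sorted: 0, 47, 67, 73, 99, 100, 103, 105, 106, 107, 1336 → MAD = 100
Robust SD ≈ 1.4826 × 100 = 148.260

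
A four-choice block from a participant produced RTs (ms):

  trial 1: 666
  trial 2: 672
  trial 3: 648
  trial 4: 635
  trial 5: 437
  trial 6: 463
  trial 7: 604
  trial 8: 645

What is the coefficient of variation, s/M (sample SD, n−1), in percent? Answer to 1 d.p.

15.6%

n = 8, Σ = 4770, M = 596.2500
Σ(x−M)² = 60335.500; s = √(60335.500/7) = 92.8405
CV = 92.8405 / 596.2500 = 0.15571 = 15.571%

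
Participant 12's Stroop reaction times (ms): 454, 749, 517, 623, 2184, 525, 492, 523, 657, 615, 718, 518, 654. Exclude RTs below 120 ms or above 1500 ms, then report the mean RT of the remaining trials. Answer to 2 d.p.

587.08 ms

Excluded: 2184
Retained (n=12): Σ = 7045
Mean = 7045/12 = 587.0833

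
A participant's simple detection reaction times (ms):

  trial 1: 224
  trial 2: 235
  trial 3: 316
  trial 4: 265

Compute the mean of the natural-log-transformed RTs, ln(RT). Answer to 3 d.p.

5.552

ln(RT): 5.4116, 5.4596, 5.7557, 5.5797
Σ ln(RT) = 22.2067
Mean = 22.2067/4 = 5.55168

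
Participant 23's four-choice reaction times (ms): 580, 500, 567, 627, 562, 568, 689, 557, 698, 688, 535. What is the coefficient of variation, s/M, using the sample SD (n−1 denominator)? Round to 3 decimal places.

n = 11, Σ = 6571, M = 597.3636
Σ(x−M)² = 45952.545; s = √(45952.545/10) = 67.7883
CV = 67.7883 / 597.3636 = 0.11348

0.113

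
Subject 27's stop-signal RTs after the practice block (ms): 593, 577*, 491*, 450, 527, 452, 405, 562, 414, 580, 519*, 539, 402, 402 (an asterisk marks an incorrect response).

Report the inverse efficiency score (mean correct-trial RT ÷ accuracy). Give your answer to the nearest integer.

Correct trials (n=11): 593, 450, 527, 452, 405, 562, 414, 580, 539, 402, 402
Mean correct RT = 5326/11 = 484.1818 ms
Proportion correct = 11/14
IES = 484.1818 / (11/14) = 616.231 ms

616 ms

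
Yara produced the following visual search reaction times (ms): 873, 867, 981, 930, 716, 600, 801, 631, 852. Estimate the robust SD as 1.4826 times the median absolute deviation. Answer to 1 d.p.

Sorted: 600, 631, 716, 801, 852, 867, 873, 930, 981 → median = 852
|x − 852| sorted: 0, 15, 21, 51, 78, 129, 136, 221, 252 → MAD = 78
Robust SD ≈ 1.4826 × 78 = 115.643

115.6 ms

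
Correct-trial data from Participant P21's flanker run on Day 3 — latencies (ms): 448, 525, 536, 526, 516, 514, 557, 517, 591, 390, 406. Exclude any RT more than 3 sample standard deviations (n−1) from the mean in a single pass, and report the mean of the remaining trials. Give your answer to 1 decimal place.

502.4 ms

n = 11, ΣRT = 5526, M = 502.364
Σ(x−M)² = 38446.55; s = √(38446.55/10) = 62.005
Cutoffs: 502.364 ± 3·62.005 → [316.3, 688.4]
No RTs fall outside the cutoffs; all 11 retained. Mean = 5526/11 = 502.364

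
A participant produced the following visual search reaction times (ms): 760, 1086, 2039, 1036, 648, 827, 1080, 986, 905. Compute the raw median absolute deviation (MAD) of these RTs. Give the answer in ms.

100 ms

Sorted: 648, 760, 827, 905, 986, 1036, 1080, 1086, 2039 → median = 986
|x − 986|: 226, 100, 1053, 50, 338, 159, 94, 0, 81
Sorted deviations: 0, 50, 81, 94, 100, 159, 226, 338, 1053 → MAD = 100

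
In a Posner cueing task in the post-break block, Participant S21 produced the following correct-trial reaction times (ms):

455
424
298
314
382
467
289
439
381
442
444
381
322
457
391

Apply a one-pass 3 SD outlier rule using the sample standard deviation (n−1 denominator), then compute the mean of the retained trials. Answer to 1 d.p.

n = 15, ΣRT = 5886, M = 392.400
Σ(x−M)² = 53025.60; s = √(53025.60/14) = 61.543
Cutoffs: 392.400 ± 3·61.543 → [207.8, 577.0]
No RTs fall outside the cutoffs; all 15 retained. Mean = 5886/15 = 392.400

392.4 ms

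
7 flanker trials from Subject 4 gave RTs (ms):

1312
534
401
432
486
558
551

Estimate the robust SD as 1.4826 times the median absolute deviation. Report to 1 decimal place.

Sorted: 401, 432, 486, 534, 551, 558, 1312 → median = 534
|x − 534| sorted: 0, 17, 24, 48, 102, 133, 778 → MAD = 48
Robust SD ≈ 1.4826 × 48 = 71.165

71.2 ms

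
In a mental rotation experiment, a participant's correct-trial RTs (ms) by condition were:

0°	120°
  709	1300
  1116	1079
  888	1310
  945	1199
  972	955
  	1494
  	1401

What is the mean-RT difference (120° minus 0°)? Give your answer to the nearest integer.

M(0°) = 4630/5 = 926.000
M(120°) = 8738/7 = 1248.286
Difference = 1248.286 − 926.000 = 322.286 ms

322 ms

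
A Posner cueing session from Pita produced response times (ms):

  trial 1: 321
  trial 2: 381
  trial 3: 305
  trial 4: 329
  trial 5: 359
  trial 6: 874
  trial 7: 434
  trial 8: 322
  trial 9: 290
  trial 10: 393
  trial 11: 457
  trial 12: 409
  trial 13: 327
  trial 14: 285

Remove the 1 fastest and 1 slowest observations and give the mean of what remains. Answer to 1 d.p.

Sorted: 285, 290, 305, 321, 322, 327, 329, 359, 381, 393, 409, 434, 457, 874
Drop lowest 1 (285) and highest 1 (874)
Remaining (n=12): Σ = 4327, mean = 4327/12 = 360.583

360.6 ms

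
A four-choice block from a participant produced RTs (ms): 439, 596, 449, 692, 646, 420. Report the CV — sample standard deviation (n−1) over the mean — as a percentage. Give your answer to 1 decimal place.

n = 6, Σ = 3242, M = 540.3333
Σ(x−M)² = 70357.333; s = √(70357.333/5) = 118.6232
CV = 118.6232 / 540.3333 = 0.21954 = 21.954%

22.0%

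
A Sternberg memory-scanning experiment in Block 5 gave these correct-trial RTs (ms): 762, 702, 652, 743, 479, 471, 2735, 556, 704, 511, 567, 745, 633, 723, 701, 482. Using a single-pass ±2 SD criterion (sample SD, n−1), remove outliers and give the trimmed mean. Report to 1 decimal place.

628.7 ms

n = 16, ΣRT = 12166, M = 760.375
Σ(x−M)² = 4320915.75; s = √(4320915.75/15) = 536.713
Cutoffs: 760.375 ± 2·536.713 → [-313.1, 1833.8]
Outside: 2735 → excluded.
Retained (n=15): Σ = 9431, mean = 9431/15 = 628.733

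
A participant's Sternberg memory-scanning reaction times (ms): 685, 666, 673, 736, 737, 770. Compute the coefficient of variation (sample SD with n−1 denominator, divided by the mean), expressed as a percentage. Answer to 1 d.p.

5.9%

n = 6, Σ = 4267, M = 711.1667
Σ(x−M)² = 8926.833; s = √(8926.833/5) = 42.2536
CV = 42.2536 / 711.1667 = 0.05941 = 5.941%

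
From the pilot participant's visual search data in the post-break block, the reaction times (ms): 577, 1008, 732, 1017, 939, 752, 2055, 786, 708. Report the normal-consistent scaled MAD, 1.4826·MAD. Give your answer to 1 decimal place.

Sorted: 577, 708, 732, 752, 786, 939, 1008, 1017, 2055 → median = 786
|x − 786| sorted: 0, 34, 54, 78, 153, 209, 222, 231, 1269 → MAD = 153
Robust SD ≈ 1.4826 × 153 = 226.838

226.8 ms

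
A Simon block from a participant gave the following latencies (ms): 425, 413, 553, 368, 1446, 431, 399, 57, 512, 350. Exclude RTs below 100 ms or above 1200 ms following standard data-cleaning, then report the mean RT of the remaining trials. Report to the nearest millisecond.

Excluded: 57, 1446
Retained (n=8): Σ = 3451
Mean = 3451/8 = 431.3750

431 ms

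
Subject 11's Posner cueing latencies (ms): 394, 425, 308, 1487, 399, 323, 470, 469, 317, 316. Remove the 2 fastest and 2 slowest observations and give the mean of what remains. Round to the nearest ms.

388 ms

Sorted: 308, 316, 317, 323, 394, 399, 425, 469, 470, 1487
Drop lowest 2 (308, 316) and highest 2 (470, 1487)
Remaining (n=6): Σ = 2327, mean = 2327/6 = 387.833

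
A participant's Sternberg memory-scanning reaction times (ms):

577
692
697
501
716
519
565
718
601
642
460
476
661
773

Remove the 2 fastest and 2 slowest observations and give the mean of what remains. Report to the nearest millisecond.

617 ms

Sorted: 460, 476, 501, 519, 565, 577, 601, 642, 661, 692, 697, 716, 718, 773
Drop lowest 2 (460, 476) and highest 2 (718, 773)
Remaining (n=10): Σ = 6171, mean = 6171/10 = 617.100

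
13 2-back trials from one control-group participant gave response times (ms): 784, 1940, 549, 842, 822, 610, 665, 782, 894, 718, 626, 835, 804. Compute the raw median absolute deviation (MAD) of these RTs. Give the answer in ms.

Sorted: 549, 610, 626, 665, 718, 782, 784, 804, 822, 835, 842, 894, 1940 → median = 784
|x − 784|: 0, 1156, 235, 58, 38, 174, 119, 2, 110, 66, 158, 51, 20
Sorted deviations: 0, 2, 20, 38, 51, 58, 66, 110, 119, 158, 174, 235, 1156 → MAD = 66

66 ms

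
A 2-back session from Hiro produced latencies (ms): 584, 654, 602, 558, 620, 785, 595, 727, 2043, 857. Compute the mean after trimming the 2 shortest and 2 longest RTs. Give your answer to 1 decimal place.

663.8 ms

Sorted: 558, 584, 595, 602, 620, 654, 727, 785, 857, 2043
Drop lowest 2 (558, 584) and highest 2 (857, 2043)
Remaining (n=6): Σ = 3983, mean = 3983/6 = 663.833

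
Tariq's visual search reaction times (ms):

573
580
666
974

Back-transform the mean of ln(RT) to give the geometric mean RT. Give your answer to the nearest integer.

ln(RT): 6.3509, 6.3630, 6.5013, 6.8814
Mean ln(RT) = 26.0966/4 = 6.52415
Geometric mean = exp(6.52415) = 681.40 ms

681 ms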